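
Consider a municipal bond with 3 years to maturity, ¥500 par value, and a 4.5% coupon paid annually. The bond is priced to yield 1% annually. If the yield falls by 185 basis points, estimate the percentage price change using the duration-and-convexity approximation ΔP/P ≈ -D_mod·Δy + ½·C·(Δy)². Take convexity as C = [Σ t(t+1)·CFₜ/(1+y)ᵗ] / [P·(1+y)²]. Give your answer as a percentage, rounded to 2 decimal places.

+5.46%

With y = 0.01:
  t   CF        PV=CF/(1+0.01)^t    t·PV        t(t+1)·PV
  1        22.50        22.2772        22.2772          44.5545
  2        22.50        22.0567        44.1133         132.3400
  3       522.50       507.1334     1,521.4001       6,085.6002
  Σ                    551.4672     1,587.7906       6,262.4946
P = 551.4672; D_Mac = 2.87921 yrs; D_mod = 2.85070 yrs; C = 11.13230.
Duration effect: -2.85070 × (-0.0185) = +0.052738
Convexity effect: 0.5 × 11.13230 × (-0.0185)² = +0.0019050
ΔP/P ≈ +0.052738 + 0.0019050 = +0.054643 = +5.4643%.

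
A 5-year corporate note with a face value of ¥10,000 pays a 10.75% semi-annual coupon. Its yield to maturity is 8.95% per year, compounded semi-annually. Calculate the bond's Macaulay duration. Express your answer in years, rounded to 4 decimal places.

4.0341 years

Periodic yield y = 0.04475. Discount each cash flow and weight by its period:
  t   CF        PV=CF/(1+0.04475)^t    t·PV
  1       537.50       514.4771       514.4771
  2       537.50       492.4404       984.8809
  3       537.50       471.3476     1,414.0429
  4       537.50       451.1583     1,804.6332
  5       537.50       431.8337     2,159.1687
  6       537.50       413.3369     2,480.0215
  7       537.50       395.6324     2,769.4265
  8       537.50       378.6862     3,029.4893
  9       537.50       362.4658     3,262.1923
  10   10,537.50     6,801.6423    68,016.4231
  Σ                 10,713.0208    86,434.7555
Price P = Σ PV = 10,713.0208.
Macaulay duration = Σ(t·PV) / P = 86,434.7555 / 10,713.0208 = 8.06820 half-year periods.
In years: 8.06820 / 2 = 4.03410 years.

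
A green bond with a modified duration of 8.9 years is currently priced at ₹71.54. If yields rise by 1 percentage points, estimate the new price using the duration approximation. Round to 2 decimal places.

₹65.17

Duration approximation: ΔP/P ≈ -D_mod · Δy = -8.9 × (+0.01) = -0.089000.
New price ≈ 71.54 × (1 - 0.089000) = 65.17294.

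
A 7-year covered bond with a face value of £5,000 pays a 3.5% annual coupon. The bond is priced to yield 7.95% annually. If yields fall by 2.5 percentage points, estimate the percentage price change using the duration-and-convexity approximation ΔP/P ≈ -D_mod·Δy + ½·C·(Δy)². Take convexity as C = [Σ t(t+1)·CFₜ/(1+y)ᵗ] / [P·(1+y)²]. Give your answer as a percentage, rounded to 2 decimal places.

+15.67%

With y = 0.0795:
  t   CF        PV=CF/(1+0.0795)^t    t·PV        t(t+1)·PV
  1       175.00       162.1121       162.1121         324.2242
  2       175.00       150.1733       300.3466         901.0399
  3       175.00       139.1138       417.3413       1,669.3652
  4       175.00       128.8687       515.4748       2,577.3741
  5       175.00       119.3781       596.8907       3,581.3443
  6       175.00       110.5865       663.5191       4,644.6336
  7     5,175.00     3,029.3666    21,205.5659     169,644.5275
  Σ                  3,839.5991    23,861.2506     183,342.5087
P = 3,839.5991; D_Mac = 6.21452 yrs; D_mod = 5.75685 yrs; C = 40.97623.
Duration effect: -5.75685 × (-0.025) = +0.143921
Convexity effect: 0.5 × 40.97623 × (-0.025)² = +0.0128051
ΔP/P ≈ +0.143921 + 0.0128051 = +0.156726 = +15.6726%.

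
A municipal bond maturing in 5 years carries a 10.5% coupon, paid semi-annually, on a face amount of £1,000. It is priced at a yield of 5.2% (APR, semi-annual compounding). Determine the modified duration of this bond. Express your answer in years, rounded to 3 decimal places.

4.020 years

Periodic yield y = 0.026. First find Macaulay duration:
  t   CF        PV=CF/(1+0.026)^t    t·PV
  1        52.50        51.1696        51.1696
  2        52.50        49.8729        99.7458
  3        52.50        48.6091       145.8272
  4        52.50        47.3773       189.5090
  5        52.50        46.1767       230.8833
  6        52.50        45.0065       270.0389
  7        52.50        43.8660       307.0618
  8        52.50        42.7544       342.0349
  9        52.50        41.6709       375.0383
  10    1,052.50       814.2326     8,142.3262
  Σ                  1,230.7358    10,153.6349
P = 1,230.7358; Macaulay duration = 10,153.6349 / 1,230.7358 = 8.25005 half-year periods = 4.12503 years.
Modified duration = D_Mac / (1 + y) = 4.12503 / 1.026 = 4.02049 years.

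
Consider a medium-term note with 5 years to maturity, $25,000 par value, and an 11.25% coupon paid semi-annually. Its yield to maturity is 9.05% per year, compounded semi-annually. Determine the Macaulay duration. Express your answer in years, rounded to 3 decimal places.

Periodic yield y = 0.04525. Discount each cash flow and weight by its period:
  t   CF        PV=CF/(1+0.04525)^t    t·PV
  1     1,406.25     1,345.3719     1,345.3719
  2     1,406.25     1,287.1293     2,574.2586
  3     1,406.25     1,231.4081     3,694.2243
  4     1,406.25     1,178.0991     4,712.3965
  5     1,406.25     1,127.0979     5,635.4897
  6     1,406.25     1,078.3047     6,469.8279
  7     1,406.25     1,031.6237     7,221.3658
  8     1,406.25       986.9636     7,895.7086
  9     1,406.25       944.2369     8,498.1317
  10   26,406.25    16,963.0901   169,630.9008
  Σ                 27,173.3252   217,677.6758
Price P = Σ PV = 27,173.3252.
Macaulay duration = Σ(t·PV) / P = 217,677.6758 / 27,173.3252 = 8.01071 half-year periods.
In years: 8.01071 / 2 = 4.00536 years.

4.005 years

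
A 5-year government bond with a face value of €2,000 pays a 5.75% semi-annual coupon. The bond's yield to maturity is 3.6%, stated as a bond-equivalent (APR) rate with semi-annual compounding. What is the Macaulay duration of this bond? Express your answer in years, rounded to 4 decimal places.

Periodic yield y = 0.018. Discount each cash flow and weight by its period:
  t   CF        PV=CF/(1+0.018)^t    t·PV
  1        57.50        56.4833        56.4833
  2        57.50        55.4846       110.9692
  3        57.50        54.5035       163.5105
  4        57.50        53.5398       214.1592
  5        57.50        52.5931       262.9656
  6        57.50        51.6632       309.9791
  7        57.50        50.7497       355.2478
  8        57.50        49.8523       398.8188
  9        57.50        48.9709       440.7379
  10    2,057.50     1,721.3218    17,213.2178
  Σ                  2,195.1622    19,526.0892
Price P = Σ PV = 2,195.1622.
Macaulay duration = Σ(t·PV) / P = 19,526.0892 / 2,195.1622 = 8.89506 half-year periods.
In years: 8.89506 / 2 = 4.44753 years.

4.4475 years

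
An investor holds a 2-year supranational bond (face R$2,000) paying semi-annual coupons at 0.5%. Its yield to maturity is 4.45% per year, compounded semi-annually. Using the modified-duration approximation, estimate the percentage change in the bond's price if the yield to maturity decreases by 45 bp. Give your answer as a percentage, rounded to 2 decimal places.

Periodic yield y = 0.02225. Modified duration first:
  t   CF        PV=CF/(1+0.02225)^t    t·PV
  1         5.00         4.8912         4.8912
  2         5.00         4.7847         9.5694
  3         5.00         4.6806        14.0417
  4     2,005.00     1,836.0559     7,344.2236
  Σ                  1,850.4124     7,372.7259
P = 1,850.4124; D_Mac = 3.98437 half-year periods = 1.99218 yrs; D_mod = 1.99218/(1+0.02225) = 1.94882 yrs.
ΔP/P ≈ -D_mod · Δy = -1.94882 × (-0.0045) = +0.008770 = +0.8770%.

+0.88%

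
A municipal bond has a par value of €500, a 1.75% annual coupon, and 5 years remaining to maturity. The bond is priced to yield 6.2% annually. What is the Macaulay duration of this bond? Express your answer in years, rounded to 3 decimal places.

4.809 years

Periodic yield y = 0.062. Discount each cash flow and weight by its year:
  t   CF        PV=CF/(1+0.062)^t    t·PV
  1         8.75         8.2392         8.2392
  2         8.75         7.7582        15.5163
  3         8.75         7.3052        21.9157
  4         8.75         6.8788        27.5150
  5       508.75       376.6013     1,883.0066
  Σ                    406.7827     1,956.1929
Price P = Σ PV = 406.7827.
Macaulay duration = Σ(t·PV) / P = 1,956.1929 / 406.7827 = 4.80894 years.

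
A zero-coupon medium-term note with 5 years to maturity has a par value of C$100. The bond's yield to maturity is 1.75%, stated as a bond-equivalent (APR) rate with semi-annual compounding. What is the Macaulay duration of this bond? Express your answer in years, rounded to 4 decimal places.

A zero-coupon bond has a single cash flow at maturity, so its Macaulay duration equals its maturity: 5 years.
(Equivalently: 10 semi-annual periods ÷ 2 = 5 years.)

5.0000 years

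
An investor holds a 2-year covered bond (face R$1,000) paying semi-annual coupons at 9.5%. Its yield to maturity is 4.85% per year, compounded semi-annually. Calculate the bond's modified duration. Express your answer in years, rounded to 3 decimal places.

1.830 years

Periodic yield y = 0.02425. First find Macaulay duration:
  t   CF        PV=CF/(1+0.02425)^t    t·PV
  1        47.50        46.3754        46.3754
  2        47.50        45.2774        90.5548
  3        47.50        44.2054       132.6163
  4     1,047.50       951.7659     3,807.0636
  Σ                  1,087.6242     4,076.6102
P = 1,087.6242; Macaulay duration = 4,076.6102 / 1,087.6242 = 3.74818 half-year periods = 1.87409 years.
Modified duration = D_Mac / (1 + y) = 1.87409 / 1.02425 = 1.82972 years.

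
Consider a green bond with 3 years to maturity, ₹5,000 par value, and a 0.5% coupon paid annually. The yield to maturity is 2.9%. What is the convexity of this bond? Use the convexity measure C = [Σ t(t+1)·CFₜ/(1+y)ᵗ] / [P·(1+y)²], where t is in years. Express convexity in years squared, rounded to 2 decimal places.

11.26

With y = 0.029:
  t   CF        PV=CF/(1+0.029)^t    t·PV        t(t+1)·PV
  1        25.00        24.2954        24.2954          48.5909
  2        25.00        23.6107        47.2214         141.6643
  3     5,025.00     4,612.0068    13,836.0205      55,344.0820
  Σ                  4,659.9130    13,907.5374      55,534.3372
P = 4,659.9130.
Convexity = Σ t(t+1)·PV / [P·(1+y)²] = 55,534.3372 / (4,659.9130 × 1.058841) = 11.25520.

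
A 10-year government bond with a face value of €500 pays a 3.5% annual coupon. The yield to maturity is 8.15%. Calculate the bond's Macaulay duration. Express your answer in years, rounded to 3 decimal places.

Periodic yield y = 0.0815. Discount each cash flow and weight by its year:
  t   CF        PV=CF/(1+0.0815)^t    t·PV
  1        17.50        16.1812        16.1812
  2        17.50        14.9618        29.9237
  3        17.50        13.8343        41.5030
  4        17.50        12.7918        51.1672
  5        17.50        11.8278        59.1392
  6        17.50        10.9365        65.6191
  7        17.50        10.1124        70.7865
  8        17.50         9.3503        74.8025
  9        17.50         8.6457        77.8112
  10      517.50       236.3987     2,363.9872
  Σ                    345.0406     2,850.9207
Price P = Σ PV = 345.0406.
Macaulay duration = Σ(t·PV) / P = 2,850.9207 / 345.0406 = 8.26257 years.

8.263 years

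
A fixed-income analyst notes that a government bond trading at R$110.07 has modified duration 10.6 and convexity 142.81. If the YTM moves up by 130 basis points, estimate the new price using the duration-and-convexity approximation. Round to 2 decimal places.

R$96.23

Duration effect: -D_mod·Δy = -10.6 × (+0.013) = -0.137800
Convexity effect: ½·C·(Δy)² = 0.5 × 142.81 × (0.013)² = +0.012067445
ΔP/P ≈ -0.137800 + 0.012067445 = -0.125732555
New price ≈ 110.07 × (1 - 0.125732555) = 96.23061767115.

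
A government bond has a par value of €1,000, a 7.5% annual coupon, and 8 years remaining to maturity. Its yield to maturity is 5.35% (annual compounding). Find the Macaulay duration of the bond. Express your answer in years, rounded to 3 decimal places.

6.414 years

Periodic yield y = 0.0535. Discount each cash flow and weight by its year:
  t   CF        PV=CF/(1+0.0535)^t    t·PV
  1        75.00        71.1913        71.1913
  2        75.00        67.5760       135.1519
  3        75.00        64.1442       192.4327
  4        75.00        60.8868       243.5472
  5        75.00        57.7948       288.9739
  6        75.00        54.8598       329.1587
  7        75.00        52.0738       364.5168
  8     1,075.00       708.4874     5,667.8994
  Σ                  1,137.0140     7,292.8717
Price P = Σ PV = 1,137.0140.
Macaulay duration = Σ(t·PV) / P = 7,292.8717 / 1,137.0140 = 6.41406 years.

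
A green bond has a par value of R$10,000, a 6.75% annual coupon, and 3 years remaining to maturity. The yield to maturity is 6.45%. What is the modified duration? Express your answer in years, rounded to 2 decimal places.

Periodic yield y = 0.0645. First find Macaulay duration:
  t   CF        PV=CF/(1+0.0645)^t    t·PV
  1       675.00       634.1005       634.1005
  2       675.00       595.6792     1,191.3584
  3    10,675.00     8,849.7476    26,549.2429
  Σ                 10,079.5274    28,374.7018
P = 10,079.5274; Macaulay duration = 28,374.7018 / 10,079.5274 = 2.81508 years.
Modified duration = D_Mac / (1 + y) = 2.81508 / 1.0645 = 2.64451 years.

2.64 years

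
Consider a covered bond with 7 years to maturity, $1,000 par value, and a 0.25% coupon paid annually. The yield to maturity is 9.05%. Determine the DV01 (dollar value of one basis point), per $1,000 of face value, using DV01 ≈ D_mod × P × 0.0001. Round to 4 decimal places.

$0.3542

Periodic yield y = 0.0905.
  t   CF        PV=CF/(1+0.0905)^t    t·PV
  1         2.50         2.2925         2.2925
  2         2.50         2.1023         4.2045
  3         2.50         1.9278         5.7834
  4         2.50         1.7678         7.0713
  5         2.50         1.6211         8.1055
  6         2.50         1.4866         8.9194
  7     1,002.50       546.6441     3,826.5089
  Σ                    557.8422     3,862.8857
P = 557.8422; D_Mac = 6.92469 yrs; D_mod = 6.35002 yrs.
DV01 ≈ 6.35002 × 557.8422 × 0.0001 = 0.354231.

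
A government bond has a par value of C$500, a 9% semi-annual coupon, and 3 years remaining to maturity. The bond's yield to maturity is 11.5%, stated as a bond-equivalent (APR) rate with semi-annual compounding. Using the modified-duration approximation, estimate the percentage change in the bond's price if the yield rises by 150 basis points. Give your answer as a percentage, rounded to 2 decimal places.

Periodic yield y = 0.0575. Modified duration first:
  t   CF        PV=CF/(1+0.0575)^t    t·PV
  1        22.50        21.2766        21.2766
  2        22.50        20.1197        40.2394
  3        22.50        19.0257        57.0772
  4        22.50        17.9912        71.9649
  5        22.50        17.0130        85.0649
  6       522.50       373.5976     2,241.5854
  Σ                    469.0238     2,517.2085
P = 469.0238; D_Mac = 5.36691 half-year periods = 2.68345 yrs; D_mod = 2.68345/(1+0.0575) = 2.53755 yrs.
ΔP/P ≈ -D_mod · Δy = -2.53755 × (+0.015) = -0.038063 = -3.8063%.

-3.81%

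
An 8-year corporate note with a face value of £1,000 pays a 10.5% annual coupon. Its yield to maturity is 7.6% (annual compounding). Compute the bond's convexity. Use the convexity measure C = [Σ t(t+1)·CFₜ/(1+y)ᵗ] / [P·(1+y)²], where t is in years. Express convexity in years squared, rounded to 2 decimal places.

41.47

With y = 0.076:
  t   CF        PV=CF/(1+0.076)^t    t·PV        t(t+1)·PV
  1       105.00        97.5836        97.5836         195.1673
  2       105.00        90.6911       181.3822         544.1467
  3       105.00        84.2854       252.8563       1,011.4251
  4       105.00        78.3322       313.3287       1,566.6436
  5       105.00        72.7994       363.9971       2,183.9827
  6       105.00        67.6575       405.9447       2,841.6132
  7       105.00        62.8787       440.1507       3,521.2059
  8     1,105.00       614.9844     4,919.8753      44,278.8776
  Σ                  1,169.2123     6,975.1188      56,143.0622
P = 1,169.2123.
Convexity = Σ t(t+1)·PV / [P·(1+y)²] = 56,143.0622 / (1,169.2123 × 1.157776) = 41.47421.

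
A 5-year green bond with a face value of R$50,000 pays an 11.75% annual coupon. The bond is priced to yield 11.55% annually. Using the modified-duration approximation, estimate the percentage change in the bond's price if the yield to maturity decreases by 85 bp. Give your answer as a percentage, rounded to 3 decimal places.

+3.091%

Periodic yield y = 0.1155. Modified duration first:
  t   CF        PV=CF/(1+0.1155)^t    t·PV
  1     5,875.00     5,266.6965     5,266.6965
  2     5,875.00     4,721.3775     9,442.7549
  3     5,875.00     4,232.5212    12,697.5637
  4     5,875.00     3,794.2817    15,177.1268
  5    55,875.00    32,349.6557   161,748.2786
  Σ                 50,364.5327   204,332.4206
P = 50,364.5327; D_Mac = 4.05707 yrs; D_mod = 4.05707/(1+0.1155) = 3.63700 yrs.
ΔP/P ≈ -D_mod · Δy = -3.63700 × (-0.0085) = +0.030914 = +3.0914%.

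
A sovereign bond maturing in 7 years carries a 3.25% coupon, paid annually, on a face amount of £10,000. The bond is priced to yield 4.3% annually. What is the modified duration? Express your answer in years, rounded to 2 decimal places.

6.09 years

Periodic yield y = 0.043. First find Macaulay duration:
  t   CF        PV=CF/(1+0.043)^t    t·PV
  1       325.00       311.6012       311.6012
  2       325.00       298.7547       597.5094
  3       325.00       286.4379       859.3136
  4       325.00       274.6288     1,098.5153
  5       325.00       263.3066     1,316.5332
  6       325.00       252.4512     1,514.7074
  7    10,325.00     7,689.5319    53,826.7231
  Σ                  9,376.7123    59,524.9033
P = 9,376.7123; Macaulay duration = 59,524.9033 / 9,376.7123 = 6.34816 years.
Modified duration = D_Mac / (1 + y) = 6.34816 / 1.043 = 6.08645 years.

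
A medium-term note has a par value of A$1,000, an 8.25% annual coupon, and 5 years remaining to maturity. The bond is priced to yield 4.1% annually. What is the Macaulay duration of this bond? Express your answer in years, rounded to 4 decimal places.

Periodic yield y = 0.041. Discount each cash flow and weight by its year:
  t   CF        PV=CF/(1+0.041)^t    t·PV
  1        82.50        79.2507        79.2507
  2        82.50        76.1294       152.2588
  3        82.50        73.1310       219.3931
  4        82.50        70.2508       281.0030
  5     1,082.50       885.4708     4,427.3541
  Σ                  1,184.2328     5,159.2599
Price P = Σ PV = 1,184.2328.
Macaulay duration = Σ(t·PV) / P = 5,159.2599 / 1,184.2328 = 4.35663 years.

4.3566 years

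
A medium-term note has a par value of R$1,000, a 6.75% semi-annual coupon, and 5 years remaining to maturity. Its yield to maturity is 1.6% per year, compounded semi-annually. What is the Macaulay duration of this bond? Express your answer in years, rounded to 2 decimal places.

Periodic yield y = 0.008. Discount each cash flow and weight by its period:
  t   CF        PV=CF/(1+0.008)^t    t·PV
  1        33.75        33.4821        33.4821
  2        33.75        33.2164        66.4328
  3        33.75        32.9528        98.8584
  4        33.75        32.6913       130.7650
  5        33.75        32.4318       162.1590
  6        33.75        32.1744       193.0465
  7        33.75        31.9191       223.4334
  8        33.75        31.6657       253.3258
  9        33.75        31.4144       282.7297
  10    1,033.75       954.5753     9,545.7532
  Σ                  1,246.5233    10,989.9860
Price P = Σ PV = 1,246.5233.
Macaulay duration = Σ(t·PV) / P = 10,989.9860 / 1,246.5233 = 8.81651 half-year periods.
In years: 8.81651 / 2 = 4.40826 years.

4.41 years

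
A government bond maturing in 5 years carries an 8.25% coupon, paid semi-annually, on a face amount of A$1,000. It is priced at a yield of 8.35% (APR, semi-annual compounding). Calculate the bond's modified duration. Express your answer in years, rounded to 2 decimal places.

4.03 years

Periodic yield y = 0.04175. First find Macaulay duration:
  t   CF        PV=CF/(1+0.04175)^t    t·PV
  1        41.25        39.5968        39.5968
  2        41.25        38.0099        76.0198
  3        41.25        36.4866       109.4598
  4        41.25        35.0243       140.0973
  5        41.25        33.6207       168.1034
  6        41.25        32.2733       193.6396
  7        41.25        30.9799       216.8590
  8        41.25        29.7383       237.9063
  9        41.25        28.5465       256.9182
  10    1,041.25       691.7034     6,917.0342
  Σ                    995.9797     8,355.6344
P = 995.9797; Macaulay duration = 8,355.6344 / 995.9797 = 8.38936 half-year periods = 4.19468 years.
Modified duration = D_Mac / (1 + y) = 4.19468 / 1.04175 = 4.02657 years.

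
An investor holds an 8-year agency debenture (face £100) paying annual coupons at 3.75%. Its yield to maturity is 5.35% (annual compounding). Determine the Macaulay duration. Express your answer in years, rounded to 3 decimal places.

6.996 years

Periodic yield y = 0.0535. Discount each cash flow and weight by its year:
  t   CF        PV=CF/(1+0.0535)^t    t·PV
  1         3.75         3.5596         3.5596
  2         3.75         3.3788         6.7576
  3         3.75         3.2072         9.6216
  4         3.75         3.0443        12.1774
  5         3.75         2.8897        14.4487
  6         3.75         2.7430        16.4579
  7         3.75         2.6037        18.2258
  8       103.75        68.3773       547.0182
  Σ                     89.8036       628.2668
Price P = Σ PV = 89.8036.
Macaulay duration = Σ(t·PV) / P = 628.2668 / 89.8036 = 6.99601 years.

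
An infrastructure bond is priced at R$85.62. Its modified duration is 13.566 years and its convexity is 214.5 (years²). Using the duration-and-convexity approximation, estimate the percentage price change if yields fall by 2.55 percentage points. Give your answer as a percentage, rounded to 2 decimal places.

Duration effect: -D_mod·Δy = -13.566 × (-0.0255) = +0.345933
Convexity effect: ½·C·(Δy)² = 0.5 × 214.5 × (-0.0255)² = +0.0697393125
ΔP/P ≈ +0.345933 + 0.0697393125 = +0.4156723125
= +41.56723125%.

+41.57%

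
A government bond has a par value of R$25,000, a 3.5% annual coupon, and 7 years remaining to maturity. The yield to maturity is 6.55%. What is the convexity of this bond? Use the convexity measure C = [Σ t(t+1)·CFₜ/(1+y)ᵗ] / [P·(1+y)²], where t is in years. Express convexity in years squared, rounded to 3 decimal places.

42.386

With y = 0.0655:
  t   CF        PV=CF/(1+0.0655)^t    t·PV        t(t+1)·PV
  1       875.00       821.2107       821.2107       1,642.4214
  2       875.00       770.7280     1,541.4560       4,624.3681
  3       875.00       723.3487     2,170.0460       8,680.1841
  4       875.00       678.8819     2,715.5276      13,577.6382
  5       875.00       637.1487     3,185.7434      19,114.4602
  6       875.00       597.9809     3,587.8855      25,115.1987
  7    25,875.00    16,596.1052   116,172.7367     929,381.8934
  Σ                 20,825.4041   130,194.6060   1,002,136.1641
P = 20,825.4041.
Convexity = Σ t(t+1)·PV / [P·(1+y)²] = 1,002,136.1641 / (20,825.4041 × 1.135290) = 42.38639.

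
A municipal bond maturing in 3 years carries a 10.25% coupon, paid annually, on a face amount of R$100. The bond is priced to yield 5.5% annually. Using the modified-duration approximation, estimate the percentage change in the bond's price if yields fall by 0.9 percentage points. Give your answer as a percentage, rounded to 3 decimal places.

+2.343%

Periodic yield y = 0.055. Modified duration first:
  t   CF        PV=CF/(1+0.055)^t    t·PV
  1        10.25         9.7156         9.7156
  2        10.25         9.2091        18.4183
  3       110.25        93.8904       281.6712
  Σ                    112.8152       309.8051
P = 112.8152; D_Mac = 2.74613 yrs; D_mod = 2.74613/(1+0.055) = 2.60297 yrs.
ΔP/P ≈ -D_mod · Δy = -2.60297 × (-0.009) = +0.023427 = +2.3427%.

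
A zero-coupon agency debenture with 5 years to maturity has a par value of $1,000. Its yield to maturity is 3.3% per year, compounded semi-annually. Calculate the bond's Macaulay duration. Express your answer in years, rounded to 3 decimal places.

5.000 years

A zero-coupon bond has a single cash flow at maturity, so its Macaulay duration equals its maturity: 5 years.
(Equivalently: 10 semi-annual periods ÷ 2 = 5 years.)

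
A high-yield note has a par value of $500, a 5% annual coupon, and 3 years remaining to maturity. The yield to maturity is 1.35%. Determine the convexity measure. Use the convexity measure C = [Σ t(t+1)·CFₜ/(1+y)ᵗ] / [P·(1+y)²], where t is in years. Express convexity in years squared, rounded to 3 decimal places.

With y = 0.0135:
  t   CF        PV=CF/(1+0.0135)^t    t·PV        t(t+1)·PV
  1        25.00        24.6670        24.6670          49.3340
  2        25.00        24.3384        48.6769         146.0306
  3       525.00       504.2989     1,512.8968       6,051.5871
  Σ                    553.3043     1,586.2406       6,246.9517
P = 553.3043.
Convexity = Σ t(t+1)·PV / [P·(1+y)²] = 6,246.9517 / (553.3043 × 1.027182) = 10.99149.

10.991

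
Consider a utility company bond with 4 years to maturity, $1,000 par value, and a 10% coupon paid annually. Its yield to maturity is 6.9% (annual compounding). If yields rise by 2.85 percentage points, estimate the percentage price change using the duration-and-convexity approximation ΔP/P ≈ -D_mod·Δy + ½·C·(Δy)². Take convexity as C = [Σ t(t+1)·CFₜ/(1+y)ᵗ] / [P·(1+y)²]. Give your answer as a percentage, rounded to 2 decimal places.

-8.77%

With y = 0.069:
  t   CF        PV=CF/(1+0.069)^t    t·PV        t(t+1)·PV
  1       100.00        93.5454        93.5454         187.0907
  2       100.00        87.5074       175.0147         525.0442
  3       100.00        81.8591       245.5773         982.3090
  4     1,100.00       842.3292     3,369.3169      16,846.5843
  Σ                  1,105.2410     3,883.4542      18,541.0282
P = 1,105.2410; D_Mac = 3.51367 yrs; D_mod = 3.28688 yrs; C = 14.67984.
Duration effect: -3.28688 × (+0.0285) = -0.093676
Convexity effect: 0.5 × 14.67984 × (0.0285)² = +0.0059619
ΔP/P ≈ -0.093676 + 0.0059619 = -0.087714 = -8.7714%.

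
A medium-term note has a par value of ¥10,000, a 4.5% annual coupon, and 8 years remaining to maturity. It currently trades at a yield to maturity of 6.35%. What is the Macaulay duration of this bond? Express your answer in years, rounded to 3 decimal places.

6.812 years

Periodic yield y = 0.0635. Discount each cash flow and weight by its year:
  t   CF        PV=CF/(1+0.0635)^t    t·PV
  1       450.00       423.1312       423.1312
  2       450.00       397.8666       795.7333
  3       450.00       374.1106     1,122.3318
  4       450.00       351.7730     1,407.0921
  5       450.00       330.7692     1,653.8459
  6       450.00       311.0194     1,866.1167
  7       450.00       292.4489     2,047.1426
  8    10,450.00     6,385.8151    51,086.5205
  Σ                  8,866.9341    60,401.9141
Price P = Σ PV = 8,866.9341.
Macaulay duration = Σ(t·PV) / P = 60,401.9141 / 8,866.9341 = 6.81204 years.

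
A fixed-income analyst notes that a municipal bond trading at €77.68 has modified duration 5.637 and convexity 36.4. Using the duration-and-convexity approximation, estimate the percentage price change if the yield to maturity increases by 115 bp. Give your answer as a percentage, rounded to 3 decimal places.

-6.242%

Duration effect: -D_mod·Δy = -5.637 × (+0.0115) = -0.0648255
Convexity effect: ½·C·(Δy)² = 0.5 × 36.4 × (0.0115)² = +0.00240695
ΔP/P ≈ -0.0648255 + 0.00240695 = -0.06241855
= -6.241855%.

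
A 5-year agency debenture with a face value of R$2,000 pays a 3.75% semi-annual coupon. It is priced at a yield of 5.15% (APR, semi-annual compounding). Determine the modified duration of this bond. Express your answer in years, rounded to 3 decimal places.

Periodic yield y = 0.02575. First find Macaulay duration:
  t   CF        PV=CF/(1+0.02575)^t    t·PV
  1        37.50        36.5586        36.5586
  2        37.50        35.6409        71.2817
  3        37.50        34.7462       104.2385
  4        37.50        33.8739       135.4956
  5        37.50        33.0235       165.1177
  6        37.50        32.1945       193.1672
  7        37.50        31.3863       219.7043
  8        37.50        30.5984       244.7874
  9        37.50        29.8303       268.4726
  10    2,037.50     1,580.0920    15,800.9195
  Σ                  1,877.9446    17,239.7432
P = 1,877.9446; Macaulay duration = 17,239.7432 / 1,877.9446 = 9.18011 half-year periods = 4.59006 years.
Modified duration = D_Mac / (1 + y) = 4.59006 / 1.02575 = 4.47483 years.

4.475 years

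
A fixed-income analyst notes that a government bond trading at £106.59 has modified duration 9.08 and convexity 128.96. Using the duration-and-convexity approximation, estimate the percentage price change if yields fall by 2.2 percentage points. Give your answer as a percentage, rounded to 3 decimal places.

Duration effect: -D_mod·Δy = -9.08 × (-0.022) = +0.199760
Convexity effect: ½·C·(Δy)² = 0.5 × 128.96 × (-0.022)² = +0.03120832
ΔP/P ≈ +0.199760 + 0.03120832 = +0.23096832
= +23.096832%.

+23.097%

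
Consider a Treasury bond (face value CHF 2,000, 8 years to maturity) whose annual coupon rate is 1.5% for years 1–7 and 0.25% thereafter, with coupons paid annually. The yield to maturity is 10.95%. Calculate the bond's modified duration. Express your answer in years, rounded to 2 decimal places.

Periodic yield y = 0.1095. First find Macaulay duration:
  t   CF        PV=CF/(1+0.1095)^t    t·PV
  1        30.00        27.0392        27.0392
  2        30.00        24.3706        48.7412
  3        30.00        21.9654        65.8962
  4        30.00        19.7976        79.1903
  5        30.00        17.8437        89.2185
  6        30.00        16.0826        96.4959
  7        30.00        14.4954       101.4678
  8     2,005.00       873.1642     6,985.3137
  Σ                  1,014.7588     7,493.3627
P = 1,014.7588; Macaulay duration = 7,493.3627 / 1,014.7588 = 7.38438 years.
Modified duration = D_Mac / (1 + y) = 7.38438 / 1.1095 = 6.65559 years.

6.66 years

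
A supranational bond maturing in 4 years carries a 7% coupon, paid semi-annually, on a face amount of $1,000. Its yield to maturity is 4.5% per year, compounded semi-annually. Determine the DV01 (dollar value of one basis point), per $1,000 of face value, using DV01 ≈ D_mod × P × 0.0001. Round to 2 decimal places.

$0.38

Periodic yield y = 0.0225.
  t   CF        PV=CF/(1+0.0225)^t    t·PV
  1        35.00        34.2298        34.2298
  2        35.00        33.4766        66.9532
  3        35.00        32.7400        98.2199
  4        35.00        32.0195       128.0781
  5        35.00        31.3149       156.5747
  6        35.00        30.6258       183.7551
  7        35.00        29.9519       209.6635
  8     1,035.00       866.2312     6,929.8495
  Σ                  1,090.5898     7,807.3238
P = 1,090.5898; D_Mac = 7.15881 half-year periods = 3.57940 yrs; D_mod = 3.50064 yrs.
DV01 ≈ 3.50064 × 1,090.5898 × 0.0001 = 0.381776.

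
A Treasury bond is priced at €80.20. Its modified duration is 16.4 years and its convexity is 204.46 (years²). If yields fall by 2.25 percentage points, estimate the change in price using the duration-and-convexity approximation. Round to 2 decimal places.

+€33.74

Duration effect: -D_mod·Δy = -16.4 × (-0.0225) = +0.369000
Convexity effect: ½·C·(Δy)² = 0.5 × 204.46 × (-0.0225)² = +0.0517539375
ΔP/P ≈ +0.369000 + 0.0517539375 = +0.4207539375
ΔP ≈ 80.20 × (+0.4207539375) = +33.7444657875.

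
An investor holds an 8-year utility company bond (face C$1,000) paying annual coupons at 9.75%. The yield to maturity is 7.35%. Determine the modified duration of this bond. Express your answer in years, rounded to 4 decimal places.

5.6379 years

Periodic yield y = 0.0735. First find Macaulay duration:
  t   CF        PV=CF/(1+0.0735)^t    t·PV
  1        97.50        90.8244        90.8244
  2        97.50        84.6059       169.2117
  3        97.50        78.8131       236.4393
  4        97.50        73.4170       293.6679
  5        97.50        68.3903       341.9514
  6        97.50        63.7078       382.2465
  7        97.50        59.3458       415.4209
  8     1,097.50       622.2833     4,978.2663
  Σ                  1,141.3875     6,908.0285
P = 1,141.3875; Macaulay duration = 6,908.0285 / 1,141.3875 = 6.05231 years.
Modified duration = D_Mac / (1 + y) = 6.05231 / 1.0735 = 5.63792 years.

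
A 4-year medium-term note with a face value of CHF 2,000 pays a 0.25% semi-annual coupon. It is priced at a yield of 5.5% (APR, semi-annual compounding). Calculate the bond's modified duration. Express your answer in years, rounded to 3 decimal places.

Periodic yield y = 0.0275. First find Macaulay duration:
  t   CF        PV=CF/(1+0.0275)^t    t·PV
  1         2.50         2.4331         2.4331
  2         2.50         2.3680         4.7359
  3         2.50         2.3046         6.9138
  4         2.50         2.2429         8.9717
  5         2.50         2.1829        10.9144
  6         2.50         2.1245        12.7468
  7         2.50         2.0676        14.4732
  8     2,002.50     1,611.8250    12,894.5998
  Σ                  1,627.5485    12,955.7887
P = 1,627.5485; Macaulay duration = 12,955.7887 / 1,627.5485 = 7.96031 half-year periods = 3.98015 years.
Modified duration = D_Mac / (1 + y) = 3.98015 / 1.0275 = 3.87363 years.

3.874 years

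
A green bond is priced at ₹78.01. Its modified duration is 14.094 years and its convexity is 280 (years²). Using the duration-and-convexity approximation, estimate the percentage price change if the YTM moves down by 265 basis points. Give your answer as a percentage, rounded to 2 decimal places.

+47.18%

Duration effect: -D_mod·Δy = -14.094 × (-0.0265) = +0.373491
Convexity effect: ½·C·(Δy)² = 0.5 × 280 × (-0.0265)² = +0.0983150
ΔP/P ≈ +0.373491 + 0.0983150 = +0.471806
= +47.1806%.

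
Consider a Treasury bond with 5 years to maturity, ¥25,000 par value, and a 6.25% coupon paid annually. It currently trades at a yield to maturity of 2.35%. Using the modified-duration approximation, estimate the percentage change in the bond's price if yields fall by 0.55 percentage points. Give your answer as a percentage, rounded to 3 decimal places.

+2.416%

Periodic yield y = 0.0235. Modified duration first:
  t   CF        PV=CF/(1+0.0235)^t    t·PV
  1     1,562.50     1,526.6243     1,526.6243
  2     1,562.50     1,491.5724     2,983.1448
  3     1,562.50     1,457.3252     4,371.9757
  4     1,562.50     1,423.8644     5,695.4577
  5    26,562.50    23,649.9220   118,249.6099
  Σ                 29,549.3083   132,826.8124
P = 29,549.3083; D_Mac = 4.49509 yrs; D_mod = 4.49509/(1+0.0235) = 4.39188 yrs.
ΔP/P ≈ -D_mod · Δy = -4.39188 × (-0.0055) = +0.024155 = +2.4155%.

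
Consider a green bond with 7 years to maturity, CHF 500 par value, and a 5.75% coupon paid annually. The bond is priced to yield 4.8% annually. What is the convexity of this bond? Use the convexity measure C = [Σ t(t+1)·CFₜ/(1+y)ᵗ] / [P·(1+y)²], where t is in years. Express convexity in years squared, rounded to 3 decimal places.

41.252

With y = 0.048:
  t   CF        PV=CF/(1+0.048)^t    t·PV        t(t+1)·PV
  1        28.75        27.4332        27.4332          54.8664
  2        28.75        26.1767        52.3534         157.0603
  3        28.75        24.9778        74.9334         299.7335
  4        28.75        23.8338        95.3351         476.6754
  5        28.75        22.7421       113.7107         682.2644
  6        28.75        21.7005       130.2031         911.4219
  7       528.75       380.8214     2,665.7501      21,326.0012
  Σ                    527.6856     3,159.7191      23,908.0230
P = 527.6856.
Convexity = Σ t(t+1)·PV / [P·(1+y)²] = 23,908.0230 / (527.6856 × 1.098304) = 41.25208.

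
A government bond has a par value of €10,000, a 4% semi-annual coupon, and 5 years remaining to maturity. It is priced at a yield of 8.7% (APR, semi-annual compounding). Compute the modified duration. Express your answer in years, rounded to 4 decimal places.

Periodic yield y = 0.0435. First find Macaulay duration:
  t   CF        PV=CF/(1+0.0435)^t    t·PV
  1       200.00       191.6627       191.6627
  2       200.00       183.6729       367.3458
  3       200.00       176.0162       528.0486
  4       200.00       168.6787       674.7147
  5       200.00       161.6470       808.2351
  6       200.00       154.9085       929.4511
  7       200.00       148.4509     1,039.1563
  8       200.00       142.2625     1,138.0998
  9       200.00       136.3320     1,226.9883
  10   10,200.00     6,663.0894    66,630.8936
  Σ                  8,126.7208    73,534.5960
P = 8,126.7208; Macaulay duration = 73,534.5960 / 8,126.7208 = 9.04850 half-year periods = 4.52425 years.
Modified duration = D_Mac / (1 + y) = 4.52425 / 1.0435 = 4.33565 years.

4.3356 years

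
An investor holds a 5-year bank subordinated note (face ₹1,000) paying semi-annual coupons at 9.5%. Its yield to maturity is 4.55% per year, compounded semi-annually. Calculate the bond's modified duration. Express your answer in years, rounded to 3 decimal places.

4.099 years

Periodic yield y = 0.02275. First find Macaulay duration:
  t   CF        PV=CF/(1+0.02275)^t    t·PV
  1        47.50        46.4434        46.4434
  2        47.50        45.4103        90.8207
  3        47.50        44.4002       133.2007
  4        47.50        43.4126       173.6503
  5        47.50        42.4469       212.2346
  6        47.50        41.5027       249.0164
  7        47.50        40.5795       284.0568
  8        47.50        39.6769       317.4152
  9        47.50        38.7943       349.1489
  10    1,047.50       836.4869     8,364.8691
  Σ                  1,219.1539    10,220.8561
P = 1,219.1539; Macaulay duration = 10,220.8561 / 1,219.1539 = 8.38357 half-year periods = 4.19178 years.
Modified duration = D_Mac / (1 + y) = 4.19178 / 1.02275 = 4.09854 years.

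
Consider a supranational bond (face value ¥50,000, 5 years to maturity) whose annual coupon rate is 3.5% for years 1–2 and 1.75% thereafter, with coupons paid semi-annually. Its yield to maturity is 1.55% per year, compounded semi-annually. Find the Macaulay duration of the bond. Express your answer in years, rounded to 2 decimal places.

4.69 years

Periodic yield y = 0.00775. Discount each cash flow and weight by its period:
  t   CF        PV=CF/(1+0.00775)^t    t·PV
  1       875.00       868.2709       868.2709
  2       875.00       861.5936     1,723.1871
  3       875.00       854.9676     2,564.9027
  4       875.00       848.3925     3,393.5700
  5       437.50       420.9340     2,104.6701
  6       437.50       417.6969     2,506.1812
  7       437.50       414.4846     2,901.3923
  8       437.50       411.2971     3,290.3765
  9       437.50       408.1340     3,673.2062
  10   50,437.50    46,690.1731   466,901.7308
  Σ                 52,195.9442   489,927.4876
Price P = Σ PV = 52,195.9442.
Macaulay duration = Σ(t·PV) / P = 489,927.4876 / 52,195.9442 = 9.38631 half-year periods.
In years: 9.38631 / 2 = 4.69316 years.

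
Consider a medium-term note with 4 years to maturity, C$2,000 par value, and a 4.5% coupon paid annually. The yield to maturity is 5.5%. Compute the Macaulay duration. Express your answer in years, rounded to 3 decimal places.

3.744 years

Periodic yield y = 0.055. Discount each cash flow and weight by its year:
  t   CF        PV=CF/(1+0.055)^t    t·PV
  1        90.00        85.3081        85.3081
  2        90.00        80.8607       161.7214
  3        90.00        76.6452       229.9357
  4     2,090.00     1,687.0830     6,748.3320
  Σ                  1,929.8970     7,225.2972
Price P = Σ PV = 1,929.8970.
Macaulay duration = Σ(t·PV) / P = 7,225.2972 / 1,929.8970 = 3.74388 years.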